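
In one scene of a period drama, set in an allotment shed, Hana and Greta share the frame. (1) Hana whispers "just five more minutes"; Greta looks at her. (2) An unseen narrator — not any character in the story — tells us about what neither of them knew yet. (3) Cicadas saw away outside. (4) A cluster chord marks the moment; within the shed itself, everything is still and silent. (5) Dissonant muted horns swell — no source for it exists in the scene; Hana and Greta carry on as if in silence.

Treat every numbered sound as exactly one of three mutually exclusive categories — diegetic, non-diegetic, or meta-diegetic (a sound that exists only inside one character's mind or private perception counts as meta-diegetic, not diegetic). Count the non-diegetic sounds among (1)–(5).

Sound (1): spoken by a character present in the story world, so diegetic.
Sound (2): commentary laid over the scene from outside the fiction, so non-diegetic.
(3) is diegetic: ambient/room sound belonging to the story's physical space.
(4) nothing in the scene produces it; it's an accent added for the audience → non-diegetic.
(5) nothing in the shed produces it and the characters don't hear it — pure soundtrack → non-diegetic.
So 3 of the 5 are non-diegetic: (2), (4), (5).

3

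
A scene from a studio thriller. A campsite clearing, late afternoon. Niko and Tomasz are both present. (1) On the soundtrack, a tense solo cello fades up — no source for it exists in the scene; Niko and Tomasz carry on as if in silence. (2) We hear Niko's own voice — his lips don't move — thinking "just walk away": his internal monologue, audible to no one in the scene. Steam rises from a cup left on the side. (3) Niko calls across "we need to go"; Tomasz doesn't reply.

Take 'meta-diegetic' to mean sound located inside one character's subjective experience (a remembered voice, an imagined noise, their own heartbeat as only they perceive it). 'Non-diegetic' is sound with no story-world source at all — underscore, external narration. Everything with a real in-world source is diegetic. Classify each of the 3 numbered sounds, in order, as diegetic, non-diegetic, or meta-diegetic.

Sound (1): nothing in the clearing produces it and the characters don't hear it — pure soundtrack, so non-diegetic.
(2) is meta-diegetic: internal monologue — inside Niko's mind, not spoken into the scene.
(3) is diegetic: on-screen dialogue — Niko speaks and Tomasz is there to hear.

non-diegetic, meta-diegetic, diegetic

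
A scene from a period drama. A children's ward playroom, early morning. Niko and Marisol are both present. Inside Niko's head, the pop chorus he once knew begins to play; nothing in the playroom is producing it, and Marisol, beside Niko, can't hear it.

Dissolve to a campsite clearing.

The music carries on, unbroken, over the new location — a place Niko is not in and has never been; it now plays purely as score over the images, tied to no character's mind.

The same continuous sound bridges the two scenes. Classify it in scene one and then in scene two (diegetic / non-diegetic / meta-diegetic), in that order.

Scene one: the music exists only inside Niko's mind; Marisol can't hear it → meta-diegetic.
Scene two: it's detached from Niko entirely and plays over unrelated images with no in-world source — conventional underscore → non-diegetic.

meta-diegetic, non-diegetic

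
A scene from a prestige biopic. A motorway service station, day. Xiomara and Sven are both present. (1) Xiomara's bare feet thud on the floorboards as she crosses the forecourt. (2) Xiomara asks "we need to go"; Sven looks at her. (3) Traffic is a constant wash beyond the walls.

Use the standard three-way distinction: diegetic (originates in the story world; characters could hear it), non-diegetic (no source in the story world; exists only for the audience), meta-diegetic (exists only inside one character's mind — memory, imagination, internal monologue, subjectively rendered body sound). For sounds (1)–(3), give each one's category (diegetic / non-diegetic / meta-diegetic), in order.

(1) Xiomara's footsteps are produced in the story world → diegetic.
(2) spoken by a character present in the story world → diegetic.
(3) it's the actual ambient sound of the location → diegetic.

diegetic, diegetic, diegetic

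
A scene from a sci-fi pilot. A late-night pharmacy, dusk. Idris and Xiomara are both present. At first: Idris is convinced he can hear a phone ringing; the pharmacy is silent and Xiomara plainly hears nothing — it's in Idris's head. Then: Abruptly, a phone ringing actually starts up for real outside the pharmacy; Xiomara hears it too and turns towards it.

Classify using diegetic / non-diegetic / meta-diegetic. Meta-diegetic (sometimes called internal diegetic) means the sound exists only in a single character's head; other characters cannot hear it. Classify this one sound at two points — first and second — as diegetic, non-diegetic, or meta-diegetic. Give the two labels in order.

meta-diegetic, diegetic

First: only Idris 'hears' it — imagined, in his mind → meta-diegetic.
Second: now there's a real external source and Xiomara hears it too — in the story world → diegetic.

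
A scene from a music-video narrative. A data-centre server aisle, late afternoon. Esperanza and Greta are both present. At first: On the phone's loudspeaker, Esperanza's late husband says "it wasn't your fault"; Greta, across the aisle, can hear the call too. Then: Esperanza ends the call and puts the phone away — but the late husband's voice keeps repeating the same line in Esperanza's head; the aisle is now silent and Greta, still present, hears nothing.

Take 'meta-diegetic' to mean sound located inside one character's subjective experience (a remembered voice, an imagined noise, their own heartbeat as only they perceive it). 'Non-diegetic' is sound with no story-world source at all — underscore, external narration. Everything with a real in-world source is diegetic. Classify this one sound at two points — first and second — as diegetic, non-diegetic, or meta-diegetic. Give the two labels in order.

First: the loudspeaker is an in-world source; both Esperanza and Greta hear the call → diegetic.
Second: with the phone off, the voice continues only as Esperanza's private mental replay — Greta can't hear it → meta-diegetic.

diegetic, meta-diegetic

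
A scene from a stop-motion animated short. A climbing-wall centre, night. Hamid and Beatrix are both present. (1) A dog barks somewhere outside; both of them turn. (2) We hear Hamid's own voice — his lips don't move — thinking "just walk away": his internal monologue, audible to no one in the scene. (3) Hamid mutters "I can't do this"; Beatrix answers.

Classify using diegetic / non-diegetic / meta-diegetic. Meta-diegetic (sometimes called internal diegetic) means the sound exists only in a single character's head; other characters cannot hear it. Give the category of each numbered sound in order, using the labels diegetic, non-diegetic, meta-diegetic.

diegetic, meta-diegetic, diegetic

Sound (1): an in-world source (a dog); characters could hear it, so diegetic.
Sound (2): Hamid's thought-voice: a private mental sound no other character can hear, so meta-diegetic.
(3) is diegetic: spoken by a character present in the story world.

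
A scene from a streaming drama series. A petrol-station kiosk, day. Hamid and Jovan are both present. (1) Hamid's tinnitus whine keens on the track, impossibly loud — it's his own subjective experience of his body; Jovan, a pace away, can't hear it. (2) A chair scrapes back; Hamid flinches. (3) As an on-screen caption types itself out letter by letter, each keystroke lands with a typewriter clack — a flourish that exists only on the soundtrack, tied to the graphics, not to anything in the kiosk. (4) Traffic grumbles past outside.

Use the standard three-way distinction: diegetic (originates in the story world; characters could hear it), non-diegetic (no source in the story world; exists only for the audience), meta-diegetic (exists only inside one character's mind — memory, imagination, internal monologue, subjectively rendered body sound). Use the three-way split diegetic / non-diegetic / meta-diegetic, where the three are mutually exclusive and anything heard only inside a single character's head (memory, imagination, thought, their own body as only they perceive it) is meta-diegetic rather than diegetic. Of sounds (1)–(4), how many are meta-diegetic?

1

(1) a subjective body sound — Hamid's private perception, inaudible to Jovan → meta-diegetic.
(2) is diegetic: a chair is a real object/event in the scene's world.
Sound (3): it accompanies on-screen graphics, not anything inside the story world, so non-diegetic.
Sound (4): ambient/room sound belonging to the story's physical space, so diegetic.
Meta-diegetic: (1) — that's 1.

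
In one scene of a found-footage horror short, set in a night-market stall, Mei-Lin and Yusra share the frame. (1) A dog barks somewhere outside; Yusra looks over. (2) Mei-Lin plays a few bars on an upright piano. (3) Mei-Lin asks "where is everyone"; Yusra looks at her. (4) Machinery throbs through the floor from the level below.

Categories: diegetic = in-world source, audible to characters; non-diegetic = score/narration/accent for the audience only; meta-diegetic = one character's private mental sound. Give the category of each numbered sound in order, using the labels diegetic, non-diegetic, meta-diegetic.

diegetic, diegetic, diegetic, diegetic

(1) is diegetic: the sound comes from a dog physically present in the location.
(2) a character is playing an upright piano on screen → diegetic.
(3) on-screen dialogue — Mei-Lin speaks and Yusra is there to hear → diegetic.
Sound (4): it's the actual ambient sound of the location, so diegetic.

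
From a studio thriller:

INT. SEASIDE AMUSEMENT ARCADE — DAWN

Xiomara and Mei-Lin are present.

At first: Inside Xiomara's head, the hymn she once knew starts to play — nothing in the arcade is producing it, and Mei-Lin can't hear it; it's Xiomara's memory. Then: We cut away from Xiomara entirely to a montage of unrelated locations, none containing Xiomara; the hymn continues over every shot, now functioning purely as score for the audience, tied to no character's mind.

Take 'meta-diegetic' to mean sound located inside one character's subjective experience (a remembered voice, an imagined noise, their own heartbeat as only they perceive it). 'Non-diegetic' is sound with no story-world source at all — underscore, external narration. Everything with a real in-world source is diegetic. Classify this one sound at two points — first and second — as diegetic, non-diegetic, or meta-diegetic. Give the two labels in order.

First: the music lives inside Xiomara's mind alone; Mei-Lin can't hear it → meta-diegetic.
Second: once it plays over shots Xiomara isn't in, detached from any character's subjectivity, it's conventional underscore → non-diegetic.

meta-diegetic, non-diegetic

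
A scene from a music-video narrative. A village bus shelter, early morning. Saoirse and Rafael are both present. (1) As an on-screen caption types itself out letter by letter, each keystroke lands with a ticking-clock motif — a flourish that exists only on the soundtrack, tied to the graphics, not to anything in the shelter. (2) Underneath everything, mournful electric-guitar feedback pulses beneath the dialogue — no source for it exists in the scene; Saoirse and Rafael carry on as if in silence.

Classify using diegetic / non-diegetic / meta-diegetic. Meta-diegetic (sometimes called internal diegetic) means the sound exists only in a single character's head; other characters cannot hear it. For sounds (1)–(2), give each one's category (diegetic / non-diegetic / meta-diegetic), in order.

(1) is non-diegetic: it accompanies on-screen graphics, not anything inside the story world.
(2) it has no source in the story world and no character can hear it — it's underscore → non-diegetic.

non-diegetic, non-diegetic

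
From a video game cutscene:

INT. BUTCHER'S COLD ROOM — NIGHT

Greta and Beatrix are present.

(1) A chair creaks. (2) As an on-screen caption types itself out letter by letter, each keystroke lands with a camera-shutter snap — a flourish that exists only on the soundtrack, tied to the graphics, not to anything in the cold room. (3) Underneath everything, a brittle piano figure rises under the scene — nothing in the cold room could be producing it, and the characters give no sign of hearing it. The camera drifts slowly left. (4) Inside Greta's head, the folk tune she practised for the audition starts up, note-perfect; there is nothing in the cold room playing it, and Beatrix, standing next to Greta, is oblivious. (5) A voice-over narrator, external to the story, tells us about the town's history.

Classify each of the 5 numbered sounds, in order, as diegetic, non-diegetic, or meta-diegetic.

Sound (1): the sound comes from a chair physically present in the location, so diegetic.
(2) is non-diegetic: it accompanies on-screen graphics, not anything inside the story world.
Sound (3): nothing in the cold room produces it and the characters don't hear it — pure soundtrack, so non-diegetic.
(4) the music is a memory playing inside Greta's mind alone; no real-world source, Beatrix can't hear it → meta-diegetic.
(5) commentary laid over the scene from outside the fiction → non-diegetic.

diegetic, non-diegetic, non-diegetic, meta-diegetic, non-diegetic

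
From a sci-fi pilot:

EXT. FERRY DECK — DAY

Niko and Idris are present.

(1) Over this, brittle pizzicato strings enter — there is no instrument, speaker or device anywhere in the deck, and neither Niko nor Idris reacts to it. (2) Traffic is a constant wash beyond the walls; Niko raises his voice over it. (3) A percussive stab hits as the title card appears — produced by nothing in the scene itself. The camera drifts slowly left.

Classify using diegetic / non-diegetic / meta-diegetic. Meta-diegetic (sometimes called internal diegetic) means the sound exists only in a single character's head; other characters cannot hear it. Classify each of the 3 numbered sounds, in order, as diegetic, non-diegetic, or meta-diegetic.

non-diegetic, diegetic, non-diegetic

(1) is non-diegetic: nothing in the deck produces it and the characters don't hear it — pure soundtrack.
Sound (2): traffic is part of the location's real environment, so diegetic.
(3) is non-diegetic: nothing in the scene produces it; it's an accent added for the audience.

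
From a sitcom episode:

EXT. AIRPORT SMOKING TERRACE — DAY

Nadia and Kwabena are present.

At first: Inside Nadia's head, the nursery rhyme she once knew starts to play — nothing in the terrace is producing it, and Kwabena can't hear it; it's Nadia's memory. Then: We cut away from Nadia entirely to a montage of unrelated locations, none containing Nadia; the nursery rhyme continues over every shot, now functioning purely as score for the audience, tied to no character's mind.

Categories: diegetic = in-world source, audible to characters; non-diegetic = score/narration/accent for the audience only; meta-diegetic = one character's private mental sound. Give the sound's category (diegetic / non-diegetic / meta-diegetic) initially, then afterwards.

meta-diegetic, non-diegetic

Initially: the music lives inside Nadia's mind alone; Kwabena can't hear it → meta-diegetic.
Afterwards: once it plays over shots Nadia isn't in, detached from any character's subjectivity, it's conventional underscore → non-diegetic.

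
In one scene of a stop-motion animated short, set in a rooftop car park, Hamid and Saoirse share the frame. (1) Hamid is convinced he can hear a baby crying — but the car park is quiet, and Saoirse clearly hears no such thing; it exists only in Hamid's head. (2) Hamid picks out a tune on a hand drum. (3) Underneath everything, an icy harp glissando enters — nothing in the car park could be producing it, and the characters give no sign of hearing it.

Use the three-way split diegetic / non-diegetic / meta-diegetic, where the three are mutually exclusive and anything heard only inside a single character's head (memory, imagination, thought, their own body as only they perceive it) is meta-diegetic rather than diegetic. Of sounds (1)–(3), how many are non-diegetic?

1

Sound (1): Hamid alone 'hears' it — an imagined sound, not present in the space, so meta-diegetic.
(2) is diegetic: a character is playing a hand drum on screen.
(3) is non-diegetic: it has no source in the story world and no character can hear it — it's underscore.
Non-diegetic: (3) — that's 1.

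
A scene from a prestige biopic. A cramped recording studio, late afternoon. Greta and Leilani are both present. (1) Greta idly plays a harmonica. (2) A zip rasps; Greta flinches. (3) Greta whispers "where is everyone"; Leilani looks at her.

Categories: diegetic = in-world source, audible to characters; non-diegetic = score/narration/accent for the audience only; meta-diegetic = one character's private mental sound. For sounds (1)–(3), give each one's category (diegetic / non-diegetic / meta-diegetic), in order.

(1) Greta is producing the music live, in the story world → diegetic.
(2) an in-world source (a zip); characters could hear it → diegetic.
(3) is diegetic: on-screen dialogue — Greta speaks and Leilani is there to hear.

diegetic, diegetic, diegetic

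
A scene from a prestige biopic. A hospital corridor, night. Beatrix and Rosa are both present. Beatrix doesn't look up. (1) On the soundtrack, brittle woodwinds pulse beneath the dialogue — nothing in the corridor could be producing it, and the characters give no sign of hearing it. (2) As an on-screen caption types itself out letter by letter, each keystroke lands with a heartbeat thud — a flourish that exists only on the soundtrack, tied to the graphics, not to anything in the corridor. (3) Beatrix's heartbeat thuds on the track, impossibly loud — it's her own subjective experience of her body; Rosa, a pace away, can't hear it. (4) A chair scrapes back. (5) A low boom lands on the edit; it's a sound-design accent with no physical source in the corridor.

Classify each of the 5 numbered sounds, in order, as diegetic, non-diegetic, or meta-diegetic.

non-diegetic, non-diegetic, meta-diegetic, diegetic, non-diegetic

(1) it has no source in the story world and no character can hear it — it's underscore → non-diegetic.
(2) is non-diegetic: it accompanies on-screen graphics, not anything inside the story world.
(3) point-of-audition from inside Beatrix's body; not a sound in the room → meta-diegetic.
Sound (4): an in-world source (a chair); characters could hear it, so diegetic.
(5) is non-diegetic: it's a sound-design accent with no in-world source; no one in the scene can hear it.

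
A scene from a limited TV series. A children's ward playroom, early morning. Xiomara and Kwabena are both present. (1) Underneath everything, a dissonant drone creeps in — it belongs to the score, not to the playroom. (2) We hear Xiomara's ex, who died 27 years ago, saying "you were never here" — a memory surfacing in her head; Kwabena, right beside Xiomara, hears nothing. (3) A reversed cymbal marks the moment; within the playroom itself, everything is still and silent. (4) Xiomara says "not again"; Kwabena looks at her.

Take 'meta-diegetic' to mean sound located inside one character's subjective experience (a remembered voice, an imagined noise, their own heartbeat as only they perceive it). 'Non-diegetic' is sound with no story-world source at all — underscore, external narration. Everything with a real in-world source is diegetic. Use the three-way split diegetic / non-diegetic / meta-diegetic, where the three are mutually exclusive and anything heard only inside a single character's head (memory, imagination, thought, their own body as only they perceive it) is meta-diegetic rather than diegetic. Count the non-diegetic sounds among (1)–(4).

2

(1) score with no on-screen or off-screen source; it exists for the audience alone → non-diegetic.
Sound (2): it's Xiomara's recollection rendered as sound; the other character can't hear it, so meta-diegetic.
(3) it's a sound-design accent with no in-world source; no one in the scene can hear it → non-diegetic.
(4) is diegetic: on-screen dialogue — Xiomara speaks and Kwabena is there to hear.
So 2 of the 4 are non-diegetic: (1), (3).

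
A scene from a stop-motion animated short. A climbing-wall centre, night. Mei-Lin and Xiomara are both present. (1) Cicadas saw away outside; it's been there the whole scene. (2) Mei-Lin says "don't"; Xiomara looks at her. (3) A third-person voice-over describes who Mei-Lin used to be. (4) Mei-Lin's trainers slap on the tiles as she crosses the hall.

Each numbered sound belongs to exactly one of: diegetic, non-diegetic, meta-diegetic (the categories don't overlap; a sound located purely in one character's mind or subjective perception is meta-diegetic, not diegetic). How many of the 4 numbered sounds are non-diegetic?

Sound (1): cicadas is part of the location's real environment, so diegetic.
(2) is diegetic: spoken by a character present in the story world.
(3) is non-diegetic: the narrator exists outside the story world, addressing only the audience.
(4) it's the physical sound of Mei-Lin moving in the space → diegetic.
So 1 of the 4 is non-diegetic: (3).

1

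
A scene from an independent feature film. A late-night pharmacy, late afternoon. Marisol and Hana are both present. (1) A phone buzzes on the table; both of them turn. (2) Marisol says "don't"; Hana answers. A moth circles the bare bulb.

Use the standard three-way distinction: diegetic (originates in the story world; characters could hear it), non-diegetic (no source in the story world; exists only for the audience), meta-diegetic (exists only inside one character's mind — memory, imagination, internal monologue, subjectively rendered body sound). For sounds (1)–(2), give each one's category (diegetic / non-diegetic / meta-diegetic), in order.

(1) is diegetic: an in-world source (a phone); characters could hear it.
(2) is diegetic: spoken by a character present in the story world.

diegetic, diegetic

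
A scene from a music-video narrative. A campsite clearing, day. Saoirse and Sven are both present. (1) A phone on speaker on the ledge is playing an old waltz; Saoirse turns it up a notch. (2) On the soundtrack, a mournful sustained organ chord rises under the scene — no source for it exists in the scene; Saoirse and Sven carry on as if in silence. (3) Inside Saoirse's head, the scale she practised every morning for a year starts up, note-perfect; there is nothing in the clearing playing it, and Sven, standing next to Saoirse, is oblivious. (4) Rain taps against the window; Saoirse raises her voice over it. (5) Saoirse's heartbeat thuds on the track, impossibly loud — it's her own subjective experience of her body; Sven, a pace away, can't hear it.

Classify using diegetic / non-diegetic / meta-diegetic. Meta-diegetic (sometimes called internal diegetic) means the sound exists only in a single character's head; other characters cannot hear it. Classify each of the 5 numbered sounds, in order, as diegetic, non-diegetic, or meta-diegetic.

(1) a phone on speaker is a physical source in the scene and Saoirse reacts to it → diegetic.
(2) is non-diegetic: it has no source in the story world and no character can hear it — it's underscore.
(3) is meta-diegetic: it lives in Saoirse's subjectivity, not in the clearing.
(4) rain is part of the location's real environment → diegetic.
Sound (5): it's Saoirse's internal bodily sensation rendered as sound; only Saoirse 'hears' it, so meta-diegetic.

diegetic, non-diegetic, meta-diegetic, diegetic, meta-diegetic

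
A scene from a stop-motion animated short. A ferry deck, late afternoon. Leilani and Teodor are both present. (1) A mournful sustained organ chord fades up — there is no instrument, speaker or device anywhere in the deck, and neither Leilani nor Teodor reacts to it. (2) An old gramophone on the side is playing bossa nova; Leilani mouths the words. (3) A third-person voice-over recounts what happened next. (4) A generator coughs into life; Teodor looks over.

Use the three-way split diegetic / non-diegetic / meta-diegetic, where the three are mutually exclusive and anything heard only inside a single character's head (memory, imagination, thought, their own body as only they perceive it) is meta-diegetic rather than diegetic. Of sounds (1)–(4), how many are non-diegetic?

2

Sound (1): it has no source in the story world and no character can hear it — it's underscore, so non-diegetic.
Sound (2): the music comes from an on-screen device that Leilani responds to, so diegetic.
Sound (3): commentary laid over the scene from outside the fiction, so non-diegetic.
(4) the sound comes from a generator physically present in the location → diegetic.
So 2 of the 4 are non-diegetic: (1), (3).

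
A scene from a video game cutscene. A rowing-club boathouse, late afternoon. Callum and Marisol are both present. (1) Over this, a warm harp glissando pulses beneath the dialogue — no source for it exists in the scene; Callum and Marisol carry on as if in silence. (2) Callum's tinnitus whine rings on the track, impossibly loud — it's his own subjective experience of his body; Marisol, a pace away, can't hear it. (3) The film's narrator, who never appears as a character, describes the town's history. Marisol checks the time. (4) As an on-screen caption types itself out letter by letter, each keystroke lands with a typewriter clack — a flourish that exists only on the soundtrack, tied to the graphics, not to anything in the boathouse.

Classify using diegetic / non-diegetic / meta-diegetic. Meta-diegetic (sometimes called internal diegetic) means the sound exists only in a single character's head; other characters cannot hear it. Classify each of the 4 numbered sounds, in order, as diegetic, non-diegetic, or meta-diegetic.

non-diegetic, meta-diegetic, non-diegetic, non-diegetic

Sound (1): score with no on-screen or off-screen source; it exists for the audience alone, so non-diegetic.
(2) is meta-diegetic: point-of-audition from inside Callum's body; not a sound in the room.
(3) the narrator exists outside the story world, addressing only the audience → non-diegetic.
(4) the caption isn't part of the story world, so neither is the sound tied to it → non-diegetic.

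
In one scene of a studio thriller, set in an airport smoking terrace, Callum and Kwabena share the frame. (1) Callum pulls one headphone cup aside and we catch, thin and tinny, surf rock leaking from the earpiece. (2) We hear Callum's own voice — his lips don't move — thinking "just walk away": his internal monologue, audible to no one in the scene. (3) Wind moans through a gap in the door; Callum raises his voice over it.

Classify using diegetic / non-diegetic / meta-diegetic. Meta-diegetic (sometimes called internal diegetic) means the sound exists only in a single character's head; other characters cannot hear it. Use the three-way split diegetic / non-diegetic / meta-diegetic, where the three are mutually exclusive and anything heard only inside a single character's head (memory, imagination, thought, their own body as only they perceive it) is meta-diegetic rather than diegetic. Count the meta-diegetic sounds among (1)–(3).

Sound (1): it's leaking from a physical pair of headphones in the scene, so diegetic.
(2) internal monologue — inside Callum's mind, not spoken into the scene → meta-diegetic.
(3) wind is part of the location's real environment → diegetic.
So 1 of the 3 is meta-diegetic: (2).

1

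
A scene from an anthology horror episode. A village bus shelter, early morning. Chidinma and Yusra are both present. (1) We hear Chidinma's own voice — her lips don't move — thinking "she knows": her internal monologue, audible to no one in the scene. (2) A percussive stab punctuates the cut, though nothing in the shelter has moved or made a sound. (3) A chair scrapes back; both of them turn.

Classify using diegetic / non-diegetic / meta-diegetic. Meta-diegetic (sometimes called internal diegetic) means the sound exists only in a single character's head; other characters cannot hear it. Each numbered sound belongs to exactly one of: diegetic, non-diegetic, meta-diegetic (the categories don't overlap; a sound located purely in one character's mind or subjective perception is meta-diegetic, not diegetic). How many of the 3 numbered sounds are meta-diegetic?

(1) is meta-diegetic: it's Chidinma's unspoken thought, heard only by the audience via her subjectivity.
(2) is non-diegetic: an editorial stinger — it belongs to the cut, not the story world.
(3) is diegetic: the sound comes from a chair physically present in the location.
Meta-diegetic: (1) — that's 1.

1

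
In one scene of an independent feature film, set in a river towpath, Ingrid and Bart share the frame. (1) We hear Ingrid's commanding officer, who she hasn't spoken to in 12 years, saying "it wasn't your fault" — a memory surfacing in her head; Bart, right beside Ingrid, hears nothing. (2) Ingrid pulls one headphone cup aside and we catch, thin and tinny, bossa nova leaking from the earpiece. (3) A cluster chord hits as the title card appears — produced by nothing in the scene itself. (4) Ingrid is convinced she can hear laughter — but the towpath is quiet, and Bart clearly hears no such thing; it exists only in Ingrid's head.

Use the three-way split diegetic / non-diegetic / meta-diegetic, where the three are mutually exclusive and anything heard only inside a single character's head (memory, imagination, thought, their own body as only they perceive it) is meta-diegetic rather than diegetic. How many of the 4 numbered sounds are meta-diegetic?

Sound (1): the voice is a memory playing only inside Ingrid's mind; Bart can't hear it, so meta-diegetic.
Sound (2): the earpiece is a real device on Ingrid's head — source music, so diegetic.
(3) it's a sound-design accent with no in-world source; no one in the scene can hear it → non-diegetic.
Sound (4): subjective to Ingrid: the towpath is silent and Bart hears nothing, so meta-diegetic.
So 2 of the 4 are meta-diegetic: (1), (4).

2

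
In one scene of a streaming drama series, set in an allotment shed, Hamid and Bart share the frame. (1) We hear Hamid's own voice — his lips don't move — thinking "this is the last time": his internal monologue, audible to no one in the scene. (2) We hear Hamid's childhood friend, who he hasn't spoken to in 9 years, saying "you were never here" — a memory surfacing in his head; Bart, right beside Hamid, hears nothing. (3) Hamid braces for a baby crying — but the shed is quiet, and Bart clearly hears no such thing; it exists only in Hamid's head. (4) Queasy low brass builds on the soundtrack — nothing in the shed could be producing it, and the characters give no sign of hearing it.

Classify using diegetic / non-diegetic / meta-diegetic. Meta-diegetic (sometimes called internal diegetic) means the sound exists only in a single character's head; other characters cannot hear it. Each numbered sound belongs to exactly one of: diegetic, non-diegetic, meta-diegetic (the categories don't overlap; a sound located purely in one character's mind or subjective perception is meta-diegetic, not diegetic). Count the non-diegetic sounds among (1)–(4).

1

(1) Hamid's thought-voice: a private mental sound no other character can hear → meta-diegetic.
Sound (2): a remembered line, private to Hamid — not present in the room, not audible to Bart, so meta-diegetic.
(3) Hamid alone 'hears' it — an imagined sound, not present in the space → meta-diegetic.
(4) it has no source in the story world and no character can hear it — it's underscore → non-diegetic.
So 1 of the 4 is non-diegetic: (4).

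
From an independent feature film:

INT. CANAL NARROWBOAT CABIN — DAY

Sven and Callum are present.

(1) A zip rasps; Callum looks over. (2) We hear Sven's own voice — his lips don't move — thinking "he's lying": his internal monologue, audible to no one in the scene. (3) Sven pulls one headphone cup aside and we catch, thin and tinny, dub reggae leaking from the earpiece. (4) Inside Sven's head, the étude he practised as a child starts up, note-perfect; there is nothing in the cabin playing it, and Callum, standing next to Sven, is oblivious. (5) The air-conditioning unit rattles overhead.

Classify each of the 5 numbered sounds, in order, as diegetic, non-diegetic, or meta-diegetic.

(1) the sound comes from a zip physically present in the location → diegetic.
(2) Sven's thought-voice: a private mental sound no other character can hear → meta-diegetic.
(3) it's leaking from a physical pair of headphones in the scene → diegetic.
(4) the music is a memory playing inside Sven's mind alone; no real-world source, Callum can't hear it → meta-diegetic.
(5) the air-conditioning unit is part of the location's real environment → diegetic.

diegetic, meta-diegetic, diegetic, meta-diegetic, diegetic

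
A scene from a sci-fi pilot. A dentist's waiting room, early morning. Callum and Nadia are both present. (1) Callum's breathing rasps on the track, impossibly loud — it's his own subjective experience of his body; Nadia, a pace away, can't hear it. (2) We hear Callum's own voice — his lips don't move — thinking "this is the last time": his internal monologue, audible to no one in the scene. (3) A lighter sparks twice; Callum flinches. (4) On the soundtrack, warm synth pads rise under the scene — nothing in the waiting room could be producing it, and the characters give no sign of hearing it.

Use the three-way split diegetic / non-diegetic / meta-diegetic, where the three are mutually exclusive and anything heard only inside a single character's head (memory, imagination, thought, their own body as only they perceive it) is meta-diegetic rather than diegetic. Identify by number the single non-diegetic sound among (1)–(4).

4

Sound (1): a subjective body sound — Callum's private perception, inaudible to Nadia, so meta-diegetic.
(2) is meta-diegetic: Callum's thought-voice: a private mental sound no other character can hear.
Sound (3): the sound comes from a lighter physically present in the location, so diegetic.
(4) is non-diegetic: score with no on-screen or off-screen source; it exists for the audience alone.
Only (4) is non-diegetic.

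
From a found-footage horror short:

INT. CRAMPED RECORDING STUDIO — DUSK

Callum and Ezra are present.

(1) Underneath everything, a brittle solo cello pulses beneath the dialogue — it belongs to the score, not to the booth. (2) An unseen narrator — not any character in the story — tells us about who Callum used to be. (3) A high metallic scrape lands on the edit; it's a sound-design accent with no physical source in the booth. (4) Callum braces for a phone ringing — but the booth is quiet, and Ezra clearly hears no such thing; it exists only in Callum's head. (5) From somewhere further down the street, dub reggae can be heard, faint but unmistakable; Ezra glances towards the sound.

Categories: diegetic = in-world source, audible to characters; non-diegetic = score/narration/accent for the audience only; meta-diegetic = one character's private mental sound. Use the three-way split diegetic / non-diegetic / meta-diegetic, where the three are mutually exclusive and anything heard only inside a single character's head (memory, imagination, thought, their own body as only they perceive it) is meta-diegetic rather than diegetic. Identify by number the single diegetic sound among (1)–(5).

Sound (1): it has no source in the story world and no character can hear it — it's underscore, so non-diegetic.
(2) is non-diegetic: commentary laid over the scene from outside the fiction.
(3) is non-diegetic: it's a sound-design accent with no in-world source; no one in the scene can hear it.
(4) subjective to Callum: the booth is silent and Ezra hears nothing → meta-diegetic.
(5) it's coming from somewhere further down the street — a location within the story world — and Ezra reacts → diegetic.
Only (5) is diegetic.

5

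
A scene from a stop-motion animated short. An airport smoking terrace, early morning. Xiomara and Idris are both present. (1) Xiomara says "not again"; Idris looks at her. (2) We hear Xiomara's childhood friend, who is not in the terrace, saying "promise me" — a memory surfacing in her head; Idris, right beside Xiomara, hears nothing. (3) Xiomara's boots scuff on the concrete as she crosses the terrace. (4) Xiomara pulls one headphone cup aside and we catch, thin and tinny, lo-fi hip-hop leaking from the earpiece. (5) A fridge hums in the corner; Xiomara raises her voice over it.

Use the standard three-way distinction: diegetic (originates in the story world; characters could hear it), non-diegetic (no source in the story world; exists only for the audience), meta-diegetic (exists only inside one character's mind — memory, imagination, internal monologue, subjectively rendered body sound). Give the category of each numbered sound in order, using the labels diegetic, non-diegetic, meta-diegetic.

diegetic, meta-diegetic, diegetic, diegetic, diegetic

Sound (1): on-screen dialogue — Xiomara speaks and Idris is there to hear, so diegetic.
(2) a remembered line, private to Xiomara — not present in the room, not audible to Idris → meta-diegetic.
(3) is diegetic: a character's body making contact with the set — an in-world sound.
(4) the earpiece is a real device on Xiomara's head — source music → diegetic.
(5) ambient/room sound belonging to the story's physical space → diegetic.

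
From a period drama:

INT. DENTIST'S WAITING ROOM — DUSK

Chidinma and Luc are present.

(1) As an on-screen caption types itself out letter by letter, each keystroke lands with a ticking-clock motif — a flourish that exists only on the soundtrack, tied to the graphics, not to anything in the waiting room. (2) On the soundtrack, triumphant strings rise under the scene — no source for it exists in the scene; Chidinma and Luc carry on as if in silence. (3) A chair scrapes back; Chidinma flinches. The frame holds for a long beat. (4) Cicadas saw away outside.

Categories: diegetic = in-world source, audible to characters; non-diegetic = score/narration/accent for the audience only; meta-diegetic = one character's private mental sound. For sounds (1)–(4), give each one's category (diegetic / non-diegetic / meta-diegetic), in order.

(1) is non-diegetic: it accompanies on-screen graphics, not anything inside the story world.
(2) is non-diegetic: score with no on-screen or off-screen source; it exists for the audience alone.
(3) a chair is a real object/event in the scene's world → diegetic.
Sound (4): ambient/room sound belonging to the story's physical space, so diegetic.

non-diegetic, non-diegetic, diegetic, diegetic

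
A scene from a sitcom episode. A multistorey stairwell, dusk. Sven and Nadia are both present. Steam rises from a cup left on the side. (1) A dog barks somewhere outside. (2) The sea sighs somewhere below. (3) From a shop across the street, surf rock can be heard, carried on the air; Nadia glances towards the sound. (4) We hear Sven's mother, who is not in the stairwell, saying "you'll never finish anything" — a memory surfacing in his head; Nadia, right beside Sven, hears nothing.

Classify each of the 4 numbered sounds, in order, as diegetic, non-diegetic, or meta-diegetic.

diegetic, diegetic, diegetic, meta-diegetic

(1) is diegetic: a dog is a real object/event in the scene's world.
(2) ambient/room sound belonging to the story's physical space → diegetic.
Sound (3): it's coming from a shop across the street — a location within the story world — and Nadia reacts, so diegetic.
(4) it's Sven's recollection rendered as sound; the other character can't hear it → meta-diegetic.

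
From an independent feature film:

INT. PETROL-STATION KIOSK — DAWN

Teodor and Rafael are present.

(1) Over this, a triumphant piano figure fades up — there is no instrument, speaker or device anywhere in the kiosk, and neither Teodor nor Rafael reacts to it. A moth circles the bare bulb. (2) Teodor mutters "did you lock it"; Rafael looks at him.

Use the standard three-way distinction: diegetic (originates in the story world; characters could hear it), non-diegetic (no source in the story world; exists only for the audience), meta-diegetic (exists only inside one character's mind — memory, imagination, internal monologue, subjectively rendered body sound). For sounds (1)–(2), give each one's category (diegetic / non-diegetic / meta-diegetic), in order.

Sound (1): score with no on-screen or off-screen source; it exists for the audience alone, so non-diegetic.
(2) is diegetic: Teodor is a character speaking aloud in the scene.

non-diegetic, diegetic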